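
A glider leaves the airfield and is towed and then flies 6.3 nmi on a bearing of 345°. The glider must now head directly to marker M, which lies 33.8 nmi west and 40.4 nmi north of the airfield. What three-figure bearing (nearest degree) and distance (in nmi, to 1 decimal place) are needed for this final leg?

Leg 1 (345°, 6.3 nmi): east 6.3 sin 345° = -1.63, north 6.3 cos 345° = 6.09
Current position: (-1.63, 6.09). Target: (-33.8, 40.4). Remaining: Δeast = -32.17, Δnorth = 34.31.
Bearing = atan2(-32.17, 34.31) mod 360° = 316.85°; distance = √((-32.17)² + (34.31)²) = 47.036 nmi.

317°, 47.0 nmi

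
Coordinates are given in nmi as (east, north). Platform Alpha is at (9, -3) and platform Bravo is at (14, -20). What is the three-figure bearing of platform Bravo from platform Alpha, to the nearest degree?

Δeast = 14 − 9 = 5.00; Δnorth = -20 − -3 = -17.00.
Bearing = atan2(Δeast, Δnorth) mod 360° = 163.61° ≈ 164°.

164°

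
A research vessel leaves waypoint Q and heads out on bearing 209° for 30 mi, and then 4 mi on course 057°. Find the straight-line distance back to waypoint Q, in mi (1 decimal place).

26.5 mi

Leg 1 (209°, 30 mi): east 30 sin 209° = -14.54, north 30 cos 209° = -26.24
Leg 2 (057°, 4 mi): east 4 sin 57° = 3.35, north 4 cos 57° = 2.18
Net: -11.19 east, -24.06 north. Distance = √((-11.19)² + (-24.06)²) = 26.535 mi.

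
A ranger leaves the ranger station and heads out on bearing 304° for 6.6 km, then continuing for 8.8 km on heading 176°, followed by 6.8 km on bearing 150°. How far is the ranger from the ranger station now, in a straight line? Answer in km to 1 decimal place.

Leg 1 (304°, 6.6 km): east 6.6 sin 304° = -5.47, north 6.6 cos 304° = 3.69
Leg 2 (176°, 8.8 km): east 8.8 sin 176° = 0.61, north 8.8 cos 176° = -8.78
Leg 3 (150°, 6.8 km): east 6.8 sin 150° = 3.40, north 6.8 cos 150° = -5.89
Net: -1.46 east, -10.98 north. Distance = √((-1.46)² + (-10.98)²) = 11.073 km.

11.1 km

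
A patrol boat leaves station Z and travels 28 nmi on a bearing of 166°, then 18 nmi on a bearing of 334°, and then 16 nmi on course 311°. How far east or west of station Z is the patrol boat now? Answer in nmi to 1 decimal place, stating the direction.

Leg 1 (166°, 28 nmi): east 28 sin 166° = 6.77, north 28 cos 166° = -27.17
Leg 2 (334°, 18 nmi): east 18 sin 334° = -7.89, north 18 cos 334° = 16.18
Leg 3 (311°, 16 nmi): east 16 sin 311° = -12.08, north 16 cos 311° = 10.50
Net east component: -13.19 nmi.

13.2 nmi west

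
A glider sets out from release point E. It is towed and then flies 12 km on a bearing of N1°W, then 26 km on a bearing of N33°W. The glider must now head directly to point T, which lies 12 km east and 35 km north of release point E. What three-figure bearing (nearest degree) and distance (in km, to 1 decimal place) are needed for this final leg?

Leg 1 (N1°W, 12 km): east 12 sin 359° = -0.21, north 12 cos 359° = 12.00
Leg 2 (N33°W, 26 km): east 26 sin 327° = -14.16, north 26 cos 327° = 21.81
Current position: (-14.37, 33.80). Target: (12, 35). Remaining: Δeast = 26.37, Δnorth = 1.20.
Bearing = atan2(26.37, 1.20) mod 360° = 87.40°; distance = √((26.37)² + (1.20)²) = 26.397 km.

087°, 26.4 km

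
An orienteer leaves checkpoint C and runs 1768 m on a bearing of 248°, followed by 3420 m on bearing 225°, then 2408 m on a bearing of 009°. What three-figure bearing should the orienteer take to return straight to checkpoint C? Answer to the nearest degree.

Leg 1 (248°, 1768 m): east 1768 sin 248° = -1639.26, north 1768 cos 248° = -662.30
Leg 2 (225°, 3420 m): east 3420 sin 225° = -2418.31, north 3420 cos 225° = -2418.31
Leg 3 (009°, 2408 m): east 2408 sin 9° = 376.69, north 2408 cos 9° = 2378.35
Net displacement: -3680.87 east, -702.26 north. Direction back to start is (3680.87, 702.26): bearing = atan2(3680.87, 702.26) mod 360° = 79.20° ≈ 079°.

079°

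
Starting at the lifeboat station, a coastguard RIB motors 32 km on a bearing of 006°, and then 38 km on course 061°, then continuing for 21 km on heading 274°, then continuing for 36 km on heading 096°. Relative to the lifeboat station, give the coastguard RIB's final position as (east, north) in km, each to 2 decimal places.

(51.43, 47.95)

Leg 1 (006°, 32 km): east 32 sin 6° = 3.34, north 32 cos 6° = 31.82
Leg 2 (061°, 38 km): east 38 sin 61° = 33.24, north 38 cos 61° = 18.42
Leg 3 (274°, 21 km): east 21 sin 274° = -20.95, north 21 cos 274° = 1.46
Leg 4 (096°, 36 km): east 36 sin 96° = 35.80, north 36 cos 96° = -3.76
Summing: 51.43 km east, 47.95 km north → (51.43, 47.95).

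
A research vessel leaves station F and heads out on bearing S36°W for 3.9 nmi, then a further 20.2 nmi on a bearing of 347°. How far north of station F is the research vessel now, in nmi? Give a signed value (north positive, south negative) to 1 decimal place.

16.5 nmi

Leg 1 (S36°W, 3.9 nmi): east 3.9 sin 216° = -2.29, north 3.9 cos 216° = -3.16
Leg 2 (347°, 20.2 nmi): east 20.2 sin 347° = -4.54, north 20.2 cos 347° = 19.68
Net north component: 16.53 nmi.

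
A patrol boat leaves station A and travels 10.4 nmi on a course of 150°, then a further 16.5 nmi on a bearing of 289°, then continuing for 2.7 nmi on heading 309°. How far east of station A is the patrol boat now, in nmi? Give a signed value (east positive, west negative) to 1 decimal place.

-12.5 nmi

Leg 1 (150°, 10.4 nmi): east 10.4 sin 150° = 5.20, north 10.4 cos 150° = -9.01
Leg 2 (289°, 16.5 nmi): east 16.5 sin 289° = -15.60, north 16.5 cos 289° = 5.37
Leg 3 (309°, 2.7 nmi): east 2.7 sin 309° = -2.10, north 2.7 cos 309° = 1.70
Net east component: -12.50 nmi.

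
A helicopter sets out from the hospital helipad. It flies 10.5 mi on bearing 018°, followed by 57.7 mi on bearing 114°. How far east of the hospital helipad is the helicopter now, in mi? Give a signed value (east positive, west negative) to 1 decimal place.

56.0 mi

Leg 1 (018°, 10.5 mi): east 10.5 sin 18° = 3.24, north 10.5 cos 18° = 9.99
Leg 2 (114°, 57.7 mi): east 57.7 sin 114° = 52.71, north 57.7 cos 114° = -23.47
Net east component: 55.96 mi.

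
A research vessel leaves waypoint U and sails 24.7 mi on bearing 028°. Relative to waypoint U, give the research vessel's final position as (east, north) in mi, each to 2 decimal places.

Leg 1 (028°, 24.7 mi): east 24.7 sin 28° = 11.60, north 24.7 cos 28° = 21.81
Summing: 11.60 mi east, 21.81 mi north → (11.60, 21.81).

(11.60, 21.81)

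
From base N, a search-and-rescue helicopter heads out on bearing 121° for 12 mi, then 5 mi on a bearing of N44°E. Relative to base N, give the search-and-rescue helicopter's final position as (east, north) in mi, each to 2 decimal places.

Leg 1 (121°, 12 mi): east 12 sin 121° = 10.29, north 12 cos 121° = -6.18
Leg 2 (N44°E, 5 mi): east 5 sin 44° = 3.47, north 5 cos 44° = 3.60
Summing: 13.76 mi east, -2.58 mi north → (13.76, -2.58).

(13.76, -2.58)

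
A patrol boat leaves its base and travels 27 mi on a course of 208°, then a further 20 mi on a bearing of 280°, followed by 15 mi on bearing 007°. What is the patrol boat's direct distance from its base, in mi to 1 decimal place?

Leg 1 (208°, 27 mi): east 27 sin 208° = -12.68, north 27 cos 208° = -23.84
Leg 2 (280°, 20 mi): east 20 sin 280° = -19.70, north 20 cos 280° = 3.47
Leg 3 (007°, 15 mi): east 15 sin 7° = 1.83, north 15 cos 7° = 14.89
Net: -30.54 east, -5.48 north. Distance = √((-30.54)² + (-5.48)²) = 31.031 mi.

31.0 mi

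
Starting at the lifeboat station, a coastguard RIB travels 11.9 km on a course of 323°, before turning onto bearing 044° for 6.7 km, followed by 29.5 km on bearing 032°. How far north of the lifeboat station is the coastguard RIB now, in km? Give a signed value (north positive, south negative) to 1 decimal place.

Leg 1 (323°, 11.9 km): east 11.9 sin 323° = -7.16, north 11.9 cos 323° = 9.50
Leg 2 (044°, 6.7 km): east 6.7 sin 44° = 4.65, north 6.7 cos 44° = 4.82
Leg 3 (032°, 29.5 km): east 29.5 sin 32° = 15.63, north 29.5 cos 32° = 25.02
Net north component: 39.34 km.

39.3 km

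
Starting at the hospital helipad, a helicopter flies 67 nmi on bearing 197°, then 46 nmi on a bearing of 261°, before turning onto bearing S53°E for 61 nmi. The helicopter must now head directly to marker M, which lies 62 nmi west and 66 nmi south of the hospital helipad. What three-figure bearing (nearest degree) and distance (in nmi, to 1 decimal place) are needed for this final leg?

Leg 1 (197°, 67 nmi): east 67 sin 197° = -19.59, north 67 cos 197° = -64.07
Leg 2 (261°, 46 nmi): east 46 sin 261° = -45.43, north 46 cos 261° = -7.20
Leg 3 (S53°E, 61 nmi): east 61 sin 127° = 48.72, north 61 cos 127° = -36.71
Current position: (-16.31, -107.98). Target: (-62, -66). Remaining: Δeast = -45.69, Δnorth = 41.98.
Bearing = atan2(-45.69, 41.98) mod 360° = 312.57°; distance = √((-45.69)² + (41.98)²) = 62.050 nmi.

313°, 62.1 nmi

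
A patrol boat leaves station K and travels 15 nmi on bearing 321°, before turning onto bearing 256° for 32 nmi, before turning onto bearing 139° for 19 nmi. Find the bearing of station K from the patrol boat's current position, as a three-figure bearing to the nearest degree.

Leg 1 (321°, 15 nmi): east 15 sin 321° = -9.44, north 15 cos 321° = 11.66
Leg 2 (256°, 32 nmi): east 32 sin 256° = -31.05, north 32 cos 256° = -7.74
Leg 3 (139°, 19 nmi): east 19 sin 139° = 12.47, north 19 cos 139° = -14.34
Net displacement: -28.02 east, -10.42 north. Direction back to start is (28.02, 10.42): bearing = atan2(28.02, 10.42) mod 360° = 69.60° ≈ 070°.

070°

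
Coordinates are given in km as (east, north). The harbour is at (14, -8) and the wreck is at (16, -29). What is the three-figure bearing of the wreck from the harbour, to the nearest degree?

Δeast = 16 − 14 = 2.00; Δnorth = -29 − -8 = -21.00.
Bearing = atan2(Δeast, Δnorth) mod 360° = 174.56° ≈ 175°.

175°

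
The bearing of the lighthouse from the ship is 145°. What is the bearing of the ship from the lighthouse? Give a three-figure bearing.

325°

Back-bearing = 145° + 180° = 325°.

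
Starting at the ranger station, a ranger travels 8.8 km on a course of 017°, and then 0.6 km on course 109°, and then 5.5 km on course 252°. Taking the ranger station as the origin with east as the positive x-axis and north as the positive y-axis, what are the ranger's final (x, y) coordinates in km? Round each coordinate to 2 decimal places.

(-2.09, 6.52)

Leg 1 (017°, 8.8 km): east 8.8 sin 17° = 2.57, north 8.8 cos 17° = 8.42
Leg 2 (109°, 0.6 km): east 0.6 sin 109° = 0.57, north 0.6 cos 109° = -0.20
Leg 3 (252°, 5.5 km): east 5.5 sin 252° = -5.23, north 5.5 cos 252° = -1.70
Summing: -2.09 km east, 6.52 km north → (-2.09, 6.52).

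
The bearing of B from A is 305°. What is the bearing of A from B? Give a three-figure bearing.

Back-bearing = 305° − 180° = 125°.

125°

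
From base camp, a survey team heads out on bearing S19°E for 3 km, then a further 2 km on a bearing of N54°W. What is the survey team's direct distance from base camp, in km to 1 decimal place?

1.8 km

Leg 1 (S19°E, 3 km): east 3 sin 161° = 0.98, north 3 cos 161° = -2.84
Leg 2 (N54°W, 2 km): east 2 sin 306° = -1.62, north 2 cos 306° = 1.18
Net: -0.64 east, -1.66 north. Distance = √((-0.64)² + (-1.66)²) = 1.780 km.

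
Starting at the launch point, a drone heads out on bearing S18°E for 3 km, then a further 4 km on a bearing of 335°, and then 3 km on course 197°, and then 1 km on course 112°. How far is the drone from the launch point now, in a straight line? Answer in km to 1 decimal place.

2.6 km

Leg 1 (S18°E, 3 km): east 3 sin 162° = 0.93, north 3 cos 162° = -2.85
Leg 2 (335°, 4 km): east 4 sin 335° = -1.69, north 4 cos 335° = 3.63
Leg 3 (197°, 3 km): east 3 sin 197° = -0.88, north 3 cos 197° = -2.87
Leg 4 (112°, 1 km): east 1 sin 112° = 0.93, north 1 cos 112° = -0.37
Net: -0.71 east, -2.47 north. Distance = √((-0.71)² + (-2.47)²) = 2.572 km.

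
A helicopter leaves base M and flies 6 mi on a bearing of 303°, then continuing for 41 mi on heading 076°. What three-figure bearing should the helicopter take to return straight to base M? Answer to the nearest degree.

249°

Leg 1 (303°, 6 mi): east 6 sin 303° = -5.03, north 6 cos 303° = 3.27
Leg 2 (076°, 41 mi): east 41 sin 76° = 39.78, north 41 cos 76° = 9.92
Net displacement: 34.75 east, 13.19 north. Direction back to start is (-34.75, -13.19): bearing = atan2(-34.75, -13.19) mod 360° = 249.22° ≈ 249°.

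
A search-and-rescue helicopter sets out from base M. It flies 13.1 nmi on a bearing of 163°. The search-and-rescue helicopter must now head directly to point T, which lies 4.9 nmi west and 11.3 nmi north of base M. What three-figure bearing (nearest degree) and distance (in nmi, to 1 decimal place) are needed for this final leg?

340°, 25.4 nmi

Leg 1 (163°, 13.1 nmi): east 13.1 sin 163° = 3.83, north 13.1 cos 163° = -12.53
Current position: (3.83, -12.53). Target: (-4.9, 11.3). Remaining: Δeast = -8.73, Δnorth = 23.83.
Bearing = atan2(-8.73, 23.83) mod 360° = 339.88°; distance = √((-8.73)² + (23.83)²) = 25.377 nmi.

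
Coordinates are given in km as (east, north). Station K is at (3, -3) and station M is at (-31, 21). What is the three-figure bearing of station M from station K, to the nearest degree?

305°

Δeast = -31 − 3 = -34.00; Δnorth = 21 − -3 = 24.00.
Bearing = atan2(Δeast, Δnorth) mod 360° = 305.22° ≈ 305°.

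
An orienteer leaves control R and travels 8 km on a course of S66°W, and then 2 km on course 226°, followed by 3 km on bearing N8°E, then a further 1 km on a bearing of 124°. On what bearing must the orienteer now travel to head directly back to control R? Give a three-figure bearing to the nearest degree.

Leg 1 (S66°W, 8 km): east 8 sin 246° = -7.31, north 8 cos 246° = -3.25
Leg 2 (226°, 2 km): east 2 sin 226° = -1.44, north 2 cos 226° = -1.39
Leg 3 (N8°E, 3 km): east 3 sin 8° = 0.42, north 3 cos 8° = 2.97
Leg 4 (124°, 1 km): east 1 sin 124° = 0.83, north 1 cos 124° = -0.56
Net displacement: -7.50 east, -2.23 north. Direction back to start is (7.50, 2.23): bearing = atan2(7.50, 2.23) mod 360° = 73.43° ≈ 073°.

073°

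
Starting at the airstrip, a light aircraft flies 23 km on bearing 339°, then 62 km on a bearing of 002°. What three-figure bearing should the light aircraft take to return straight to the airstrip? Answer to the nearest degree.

176°

Leg 1 (339°, 23 km): east 23 sin 339° = -8.24, north 23 cos 339° = 21.47
Leg 2 (002°, 62 km): east 62 sin 2° = 2.16, north 62 cos 2° = 61.96
Net displacement: -6.08 east, 83.43 north. Direction back to start is (6.08, -83.43): bearing = atan2(6.08, -83.43) mod 360° = 175.83° ≈ 176°.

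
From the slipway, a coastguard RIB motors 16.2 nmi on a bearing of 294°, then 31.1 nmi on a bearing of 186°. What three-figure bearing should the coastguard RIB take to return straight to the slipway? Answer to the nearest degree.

037°

Leg 1 (294°, 16.2 nmi): east 16.2 sin 294° = -14.80, north 16.2 cos 294° = 6.59
Leg 2 (186°, 31.1 nmi): east 31.1 sin 186° = -3.25, north 31.1 cos 186° = -30.93
Net displacement: -18.05 east, -24.34 north. Direction back to start is (18.05, 24.34): bearing = atan2(18.05, 24.34) mod 360° = 36.56° ≈ 037°.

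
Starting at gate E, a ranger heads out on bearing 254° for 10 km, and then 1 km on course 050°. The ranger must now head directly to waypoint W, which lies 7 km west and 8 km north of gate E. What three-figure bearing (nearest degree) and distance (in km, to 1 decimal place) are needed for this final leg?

Leg 1 (254°, 10 km): east 10 sin 254° = -9.61, north 10 cos 254° = -2.76
Leg 2 (050°, 1 km): east 1 sin 50° = 0.77, north 1 cos 50° = 0.64
Current position: (-8.85, -2.11). Target: (-7, 8). Remaining: Δeast = 1.85, Δnorth = 10.11.
Bearing = atan2(1.85, 10.11) mod 360° = 10.35°; distance = √((1.85)² + (10.11)²) = 10.281 km.

010°, 10.3 km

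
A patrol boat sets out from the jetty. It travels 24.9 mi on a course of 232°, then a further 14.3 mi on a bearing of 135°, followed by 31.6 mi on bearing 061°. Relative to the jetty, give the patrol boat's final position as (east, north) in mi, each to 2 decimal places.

(18.13, -10.12)

Leg 1 (232°, 24.9 mi): east 24.9 sin 232° = -19.62, north 24.9 cos 232° = -15.33
Leg 2 (135°, 14.3 mi): east 14.3 sin 135° = 10.11, north 14.3 cos 135° = -10.11
Leg 3 (061°, 31.6 mi): east 31.6 sin 61° = 27.64, north 31.6 cos 61° = 15.32
Summing: 18.13 mi east, -10.12 mi north → (18.13, -10.12).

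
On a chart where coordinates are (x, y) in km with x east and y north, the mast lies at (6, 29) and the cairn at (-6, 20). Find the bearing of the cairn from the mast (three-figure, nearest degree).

233°

Δeast = -6 − 6 = -12.00; Δnorth = 20 − 29 = -9.00.
Bearing = atan2(Δeast, Δnorth) mod 360° = 233.13° ≈ 233°.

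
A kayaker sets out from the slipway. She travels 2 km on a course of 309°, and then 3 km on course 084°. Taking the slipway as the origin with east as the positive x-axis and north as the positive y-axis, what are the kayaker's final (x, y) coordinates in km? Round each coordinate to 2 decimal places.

(1.43, 1.57)

Leg 1 (309°, 2 km): east 2 sin 309° = -1.55, north 2 cos 309° = 1.26
Leg 2 (084°, 3 km): east 3 sin 84° = 2.98, north 3 cos 84° = 0.31
Summing: 1.43 km east, 1.57 km north → (1.43, 1.57).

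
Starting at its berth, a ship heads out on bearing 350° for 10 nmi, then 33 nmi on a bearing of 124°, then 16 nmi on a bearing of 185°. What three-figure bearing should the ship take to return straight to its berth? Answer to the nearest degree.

315°

Leg 1 (350°, 10 nmi): east 10 sin 350° = -1.74, north 10 cos 350° = 9.85
Leg 2 (124°, 33 nmi): east 33 sin 124° = 27.36, north 33 cos 124° = -18.45
Leg 3 (185°, 16 nmi): east 16 sin 185° = -1.39, north 16 cos 185° = -15.94
Net displacement: 24.23 east, -24.54 north. Direction back to start is (-24.23, 24.54): bearing = atan2(-24.23, 24.54) mod 360° = 315.37° ≈ 315°.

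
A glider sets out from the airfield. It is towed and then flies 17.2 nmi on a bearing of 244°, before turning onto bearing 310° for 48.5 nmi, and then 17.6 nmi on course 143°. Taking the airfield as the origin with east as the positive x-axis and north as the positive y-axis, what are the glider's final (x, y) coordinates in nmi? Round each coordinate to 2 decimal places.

(-42.02, 9.58)

Leg 1 (244°, 17.2 nmi): east 17.2 sin 244° = -15.46, north 17.2 cos 244° = -7.54
Leg 2 (310°, 48.5 nmi): east 48.5 sin 310° = -37.15, north 48.5 cos 310° = 31.18
Leg 3 (143°, 17.6 nmi): east 17.6 sin 143° = 10.59, north 17.6 cos 143° = -14.06
Summing: -42.02 nmi east, 9.58 nmi north → (-42.02, 9.58).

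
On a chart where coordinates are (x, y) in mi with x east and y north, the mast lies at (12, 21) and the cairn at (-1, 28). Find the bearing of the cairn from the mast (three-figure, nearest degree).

298°

Δeast = -1 − 12 = -13.00; Δnorth = 28 − 21 = 7.00.
Bearing = atan2(Δeast, Δnorth) mod 360° = 298.30° ≈ 298°.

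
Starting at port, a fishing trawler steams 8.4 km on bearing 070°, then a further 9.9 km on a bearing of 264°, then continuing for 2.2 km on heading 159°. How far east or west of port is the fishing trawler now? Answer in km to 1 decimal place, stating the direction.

Leg 1 (070°, 8.4 km): east 8.4 sin 70° = 7.89, north 8.4 cos 70° = 2.87
Leg 2 (264°, 9.9 km): east 9.9 sin 264° = -9.85, north 9.9 cos 264° = -1.03
Leg 3 (159°, 2.2 km): east 2.2 sin 159° = 0.79, north 2.2 cos 159° = -2.05
Net east component: -1.16 km.

1.2 km west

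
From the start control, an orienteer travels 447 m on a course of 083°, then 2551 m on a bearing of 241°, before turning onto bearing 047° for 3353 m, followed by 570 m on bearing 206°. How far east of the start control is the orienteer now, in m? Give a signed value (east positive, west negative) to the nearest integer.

Leg 1 (083°, 447 m): east 447 sin 83° = 443.67, north 447 cos 83° = 54.48
Leg 2 (241°, 2551 m): east 2551 sin 241° = -2231.15, north 2551 cos 241° = -1236.75
Leg 3 (047°, 3353 m): east 3353 sin 47° = 2452.23, north 3353 cos 47° = 2286.74
Leg 4 (206°, 570 m): east 570 sin 206° = -249.87, north 570 cos 206° = -512.31
Net east component: 414.87 m.

415 m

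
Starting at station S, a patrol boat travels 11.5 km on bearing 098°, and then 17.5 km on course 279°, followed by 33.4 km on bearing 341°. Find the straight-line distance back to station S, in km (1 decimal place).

Leg 1 (098°, 11.5 km): east 11.5 sin 98° = 11.39, north 11.5 cos 98° = -1.60
Leg 2 (279°, 17.5 km): east 17.5 sin 279° = -17.28, north 17.5 cos 279° = 2.74
Leg 3 (341°, 33.4 km): east 33.4 sin 341° = -10.87, north 33.4 cos 341° = 31.58
Net: -16.77 east, 32.72 north. Distance = √((-16.77)² + (32.72)²) = 36.765 km.

36.8 km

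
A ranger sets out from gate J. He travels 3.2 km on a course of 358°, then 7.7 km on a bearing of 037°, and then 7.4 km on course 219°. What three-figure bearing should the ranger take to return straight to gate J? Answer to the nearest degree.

Leg 1 (358°, 3.2 km): east 3.2 sin 358° = -0.11, north 3.2 cos 358° = 3.20
Leg 2 (037°, 7.7 km): east 7.7 sin 37° = 4.63, north 7.7 cos 37° = 6.15
Leg 3 (219°, 7.4 km): east 7.4 sin 219° = -4.66, north 7.4 cos 219° = -5.75
Net displacement: -0.13 east, 3.60 north. Direction back to start is (0.13, -3.60): bearing = atan2(0.13, -3.60) mod 360° = 177.86° ≈ 178°.

178°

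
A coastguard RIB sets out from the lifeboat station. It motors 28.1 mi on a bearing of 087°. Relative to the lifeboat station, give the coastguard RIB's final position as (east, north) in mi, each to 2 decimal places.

Leg 1 (087°, 28.1 mi): east 28.1 sin 87° = 28.06, north 28.1 cos 87° = 1.47
Summing: 28.06 mi east, 1.47 mi north → (28.06, 1.47).

(28.06, 1.47)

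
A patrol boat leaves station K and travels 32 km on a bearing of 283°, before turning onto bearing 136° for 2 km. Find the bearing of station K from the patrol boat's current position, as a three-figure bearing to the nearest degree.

Leg 1 (283°, 32 km): east 32 sin 283° = -31.18, north 32 cos 283° = 7.20
Leg 2 (136°, 2 km): east 2 sin 136° = 1.39, north 2 cos 136° = -1.44
Net displacement: -29.79 east, 5.76 north. Direction back to start is (29.79, -5.76): bearing = atan2(29.79, -5.76) mod 360° = 100.94° ≈ 101°.

101°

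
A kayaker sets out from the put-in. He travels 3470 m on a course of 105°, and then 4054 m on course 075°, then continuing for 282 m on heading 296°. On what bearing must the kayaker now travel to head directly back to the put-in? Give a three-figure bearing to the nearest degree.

Leg 1 (105°, 3470 m): east 3470 sin 105° = 3351.76, north 3470 cos 105° = -898.10
Leg 2 (075°, 4054 m): east 4054 sin 75° = 3915.86, north 4054 cos 75° = 1049.25
Leg 3 (296°, 282 m): east 282 sin 296° = -253.46, north 282 cos 296° = 123.62
Net displacement: 7014.17 east, 274.77 north. Direction back to start is (-7014.17, -274.77): bearing = atan2(-7014.17, -274.77) mod 360° = 267.76° ≈ 268°.

268°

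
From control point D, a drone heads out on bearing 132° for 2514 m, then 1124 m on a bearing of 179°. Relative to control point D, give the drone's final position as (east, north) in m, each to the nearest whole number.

(1888, -2806)

Leg 1 (132°, 2514 m): east 2514 sin 132° = 1868.27, north 2514 cos 132° = -1682.19
Leg 2 (179°, 1124 m): east 1124 sin 179° = 19.62, north 1124 cos 179° = -1123.83
Summing: 1887.88 m east, -2806.02 m north → (1888, -2806).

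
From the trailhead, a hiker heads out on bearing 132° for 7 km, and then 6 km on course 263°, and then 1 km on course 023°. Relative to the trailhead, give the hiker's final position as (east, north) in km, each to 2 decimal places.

Leg 1 (132°, 7 km): east 7 sin 132° = 5.20, north 7 cos 132° = -4.68
Leg 2 (263°, 6 km): east 6 sin 263° = -5.96, north 6 cos 263° = -0.73
Leg 3 (023°, 1 km): east 1 sin 23° = 0.39, north 1 cos 23° = 0.92
Summing: -0.36 km east, -4.49 km north → (-0.36, -4.49).

(-0.36, -4.49)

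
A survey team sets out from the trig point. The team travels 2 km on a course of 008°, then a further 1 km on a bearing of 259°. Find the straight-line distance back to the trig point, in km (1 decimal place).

Leg 1 (008°, 2 km): east 2 sin 8° = 0.28, north 2 cos 8° = 1.98
Leg 2 (259°, 1 km): east 1 sin 259° = -0.98, north 1 cos 259° = -0.19
Net: -0.70 east, 1.79 north. Distance = √((-0.70)² + (1.79)²) = 1.923 km.

1.9 km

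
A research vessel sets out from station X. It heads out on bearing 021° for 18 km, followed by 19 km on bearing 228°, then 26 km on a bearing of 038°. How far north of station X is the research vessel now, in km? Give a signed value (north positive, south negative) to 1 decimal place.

Leg 1 (021°, 18 km): east 18 sin 21° = 6.45, north 18 cos 21° = 16.80
Leg 2 (228°, 19 km): east 19 sin 228° = -14.12, north 19 cos 228° = -12.71
Leg 3 (038°, 26 km): east 26 sin 38° = 16.01, north 26 cos 38° = 20.49
Net north component: 24.58 km.

24.6 km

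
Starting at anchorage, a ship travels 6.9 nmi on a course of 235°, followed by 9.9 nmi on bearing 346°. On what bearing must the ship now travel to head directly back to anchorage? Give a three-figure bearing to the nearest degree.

125°

Leg 1 (235°, 6.9 nmi): east 6.9 sin 235° = -5.65, north 6.9 cos 235° = -3.96
Leg 2 (346°, 9.9 nmi): east 9.9 sin 346° = -2.40, north 9.9 cos 346° = 9.61
Net displacement: -8.05 east, 5.65 north. Direction back to start is (8.05, -5.65): bearing = atan2(8.05, -5.65) mod 360° = 125.06° ≈ 125°.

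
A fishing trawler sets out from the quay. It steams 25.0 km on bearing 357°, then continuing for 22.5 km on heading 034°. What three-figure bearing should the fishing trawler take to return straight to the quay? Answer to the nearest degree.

194°

Leg 1 (357°, 25.0 km): east 25.0 sin 357° = -1.31, north 25.0 cos 357° = 24.97
Leg 2 (034°, 22.5 km): east 22.5 sin 34° = 12.58, north 22.5 cos 34° = 18.65
Net displacement: 11.27 east, 43.62 north. Direction back to start is (-11.27, -43.62): bearing = atan2(-11.27, -43.62) mod 360° = 194.49° ≈ 194°.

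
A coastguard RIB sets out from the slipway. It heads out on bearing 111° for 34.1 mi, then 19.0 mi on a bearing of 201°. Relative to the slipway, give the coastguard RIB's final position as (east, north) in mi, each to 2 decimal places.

Leg 1 (111°, 34.1 mi): east 34.1 sin 111° = 31.84, north 34.1 cos 111° = -12.22
Leg 2 (201°, 19.0 mi): east 19.0 sin 201° = -6.81, north 19.0 cos 201° = -17.74
Summing: 25.03 mi east, -29.96 mi north → (25.03, -29.96).

(25.03, -29.96)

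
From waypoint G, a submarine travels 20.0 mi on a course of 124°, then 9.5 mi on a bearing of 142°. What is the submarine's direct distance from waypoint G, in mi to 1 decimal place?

Leg 1 (124°, 20.0 mi): east 20.0 sin 124° = 16.58, north 20.0 cos 124° = -11.18
Leg 2 (142°, 9.5 mi): east 9.5 sin 142° = 5.85, north 9.5 cos 142° = -7.49
Net: 22.43 east, -18.67 north. Distance = √((22.43)² + (-18.67)²) = 29.183 mi.

29.2 mi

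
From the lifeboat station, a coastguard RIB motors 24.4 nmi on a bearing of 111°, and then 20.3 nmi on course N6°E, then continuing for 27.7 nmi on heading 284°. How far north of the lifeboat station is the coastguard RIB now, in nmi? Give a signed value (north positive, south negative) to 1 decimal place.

Leg 1 (111°, 24.4 nmi): east 24.4 sin 111° = 22.78, north 24.4 cos 111° = -8.74
Leg 2 (N6°E, 20.3 nmi): east 20.3 sin 6° = 2.12, north 20.3 cos 6° = 20.19
Leg 3 (284°, 27.7 nmi): east 27.7 sin 284° = -26.88, north 27.7 cos 284° = 6.70
Net north component: 18.15 nmi.

18.1 nmi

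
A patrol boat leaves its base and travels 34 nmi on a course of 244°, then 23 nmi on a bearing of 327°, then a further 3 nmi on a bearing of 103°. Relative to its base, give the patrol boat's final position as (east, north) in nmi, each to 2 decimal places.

(-40.16, 3.71)

Leg 1 (244°, 34 nmi): east 34 sin 244° = -30.56, north 34 cos 244° = -14.90
Leg 2 (327°, 23 nmi): east 23 sin 327° = -12.53, north 23 cos 327° = 19.29
Leg 3 (103°, 3 nmi): east 3 sin 103° = 2.92, north 3 cos 103° = -0.67
Summing: -40.16 nmi east, 3.71 nmi north → (-40.16, 3.71).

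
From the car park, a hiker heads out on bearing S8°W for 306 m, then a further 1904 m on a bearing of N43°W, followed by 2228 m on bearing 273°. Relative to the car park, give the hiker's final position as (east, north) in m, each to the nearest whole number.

(-3566, 1206)

Leg 1 (S8°W, 306 m): east 306 sin 188° = -42.59, north 306 cos 188° = -303.02
Leg 2 (N43°W, 1904 m): east 1904 sin 317° = -1298.52, north 1904 cos 317° = 1392.50
Leg 3 (273°, 2228 m): east 2228 sin 273° = -2224.95, north 2228 cos 273° = 116.60
Summing: -3566.06 m east, 1206.08 m north → (-3566, 1206).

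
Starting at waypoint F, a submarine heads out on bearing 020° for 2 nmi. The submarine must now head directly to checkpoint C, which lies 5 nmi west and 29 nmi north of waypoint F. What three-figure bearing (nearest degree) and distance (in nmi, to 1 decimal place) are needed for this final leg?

Leg 1 (020°, 2 nmi): east 2 sin 20° = 0.68, north 2 cos 20° = 1.88
Current position: (0.68, 1.88). Target: (-5, 29). Remaining: Δeast = -5.68, Δnorth = 27.12.
Bearing = atan2(-5.68, 27.12) mod 360° = 348.16°; distance = √((-5.68)² + (27.12)²) = 27.710 nmi.

348°, 27.7 nmi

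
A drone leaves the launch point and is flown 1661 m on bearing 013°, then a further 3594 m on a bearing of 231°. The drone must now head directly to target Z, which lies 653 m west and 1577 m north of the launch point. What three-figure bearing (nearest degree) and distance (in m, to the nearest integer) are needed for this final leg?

039°, 2837 m

Leg 1 (013°, 1661 m): east 1661 sin 13° = 373.64, north 1661 cos 13° = 1618.43
Leg 2 (231°, 3594 m): east 3594 sin 231° = -2793.06, north 3594 cos 231° = -2261.78
Current position: (-2419.42, -643.35). Target: (-653, 1577). Remaining: Δeast = 1766.42, Δnorth = 2220.35.
Bearing = atan2(1766.42, 2220.35) mod 360° = 38.50°; distance = √((1766.42)² + (2220.35)²) = 2837.285 m.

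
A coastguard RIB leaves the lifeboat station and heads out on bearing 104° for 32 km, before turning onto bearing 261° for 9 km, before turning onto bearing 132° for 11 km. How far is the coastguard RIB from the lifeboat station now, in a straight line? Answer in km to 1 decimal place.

Leg 1 (104°, 32 km): east 32 sin 104° = 31.05, north 32 cos 104° = -7.74
Leg 2 (261°, 9 km): east 9 sin 261° = -8.89, north 9 cos 261° = -1.41
Leg 3 (132°, 11 km): east 11 sin 132° = 8.17, north 11 cos 132° = -7.36
Net: 30.33 east, -16.51 north. Distance = √((30.33)² + (-16.51)²) = 34.537 km.

34.5 km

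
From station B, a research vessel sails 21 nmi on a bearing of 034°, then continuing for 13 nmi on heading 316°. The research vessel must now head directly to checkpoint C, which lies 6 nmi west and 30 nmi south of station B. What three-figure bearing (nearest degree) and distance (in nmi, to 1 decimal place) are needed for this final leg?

189°, 57.4 nmi

Leg 1 (034°, 21 nmi): east 21 sin 34° = 11.74, north 21 cos 34° = 17.41
Leg 2 (316°, 13 nmi): east 13 sin 316° = -9.03, north 13 cos 316° = 9.35
Current position: (2.71, 26.76). Target: (-6, -30). Remaining: Δeast = -8.71, Δnorth = -56.76.
Bearing = atan2(-8.71, -56.76) mod 360° = 188.73°; distance = √((-8.71)² + (-56.76)²) = 57.426 nmi.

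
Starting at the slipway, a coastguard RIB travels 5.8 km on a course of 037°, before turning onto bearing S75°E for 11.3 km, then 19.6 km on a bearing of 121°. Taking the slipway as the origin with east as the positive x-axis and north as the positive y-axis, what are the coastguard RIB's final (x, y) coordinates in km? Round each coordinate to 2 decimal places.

(31.21, -8.39)

Leg 1 (037°, 5.8 km): east 5.8 sin 37° = 3.49, north 5.8 cos 37° = 4.63
Leg 2 (S75°E, 11.3 km): east 11.3 sin 105° = 10.91, north 11.3 cos 105° = -2.92
Leg 3 (121°, 19.6 km): east 19.6 sin 121° = 16.80, north 19.6 cos 121° = -10.09
Summing: 31.21 km east, -8.39 km north → (31.21, -8.39).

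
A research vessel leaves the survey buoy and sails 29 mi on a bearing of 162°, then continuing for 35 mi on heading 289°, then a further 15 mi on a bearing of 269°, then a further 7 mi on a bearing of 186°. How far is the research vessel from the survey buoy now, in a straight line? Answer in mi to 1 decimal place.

46.2 mi

Leg 1 (162°, 29 mi): east 29 sin 162° = 8.96, north 29 cos 162° = -27.58
Leg 2 (289°, 35 mi): east 35 sin 289° = -33.09, north 35 cos 289° = 11.39
Leg 3 (269°, 15 mi): east 15 sin 269° = -15.00, north 15 cos 269° = -0.26
Leg 4 (186°, 7 mi): east 7 sin 186° = -0.73, north 7 cos 186° = -6.96
Net: -39.86 east, -23.41 north. Distance = √((-39.86)² + (-23.41)²) = 46.227 mi.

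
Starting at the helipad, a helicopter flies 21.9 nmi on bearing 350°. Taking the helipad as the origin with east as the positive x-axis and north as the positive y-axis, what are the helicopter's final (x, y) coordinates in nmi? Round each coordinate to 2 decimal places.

Leg 1 (350°, 21.9 nmi): east 21.9 sin 350° = -3.80, north 21.9 cos 350° = 21.57
Summing: -3.80 nmi east, 21.57 nmi north → (-3.80, 21.57).

(-3.80, 21.57)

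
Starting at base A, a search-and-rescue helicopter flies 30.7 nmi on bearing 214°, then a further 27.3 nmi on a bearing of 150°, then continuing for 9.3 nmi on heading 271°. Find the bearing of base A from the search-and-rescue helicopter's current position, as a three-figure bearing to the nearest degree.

Leg 1 (214°, 30.7 nmi): east 30.7 sin 214° = -17.17, north 30.7 cos 214° = -25.45
Leg 2 (150°, 27.3 nmi): east 27.3 sin 150° = 13.65, north 27.3 cos 150° = -23.64
Leg 3 (271°, 9.3 nmi): east 9.3 sin 271° = -9.30, north 9.3 cos 271° = 0.16
Net displacement: -12.82 east, -48.93 north. Direction back to start is (12.82, 48.93): bearing = atan2(12.82, 48.93) mod 360° = 14.68° ≈ 015°.

015°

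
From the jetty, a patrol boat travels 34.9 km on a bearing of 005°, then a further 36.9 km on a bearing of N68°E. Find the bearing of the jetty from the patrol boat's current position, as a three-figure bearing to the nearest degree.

217°

Leg 1 (005°, 34.9 km): east 34.9 sin 5° = 3.04, north 34.9 cos 5° = 34.77
Leg 2 (N68°E, 36.9 km): east 36.9 sin 68° = 34.21, north 36.9 cos 68° = 13.82
Net displacement: 37.25 east, 48.59 north. Direction back to start is (-37.25, -48.59): bearing = atan2(-37.25, -48.59) mod 360° = 217.48° ≈ 217°.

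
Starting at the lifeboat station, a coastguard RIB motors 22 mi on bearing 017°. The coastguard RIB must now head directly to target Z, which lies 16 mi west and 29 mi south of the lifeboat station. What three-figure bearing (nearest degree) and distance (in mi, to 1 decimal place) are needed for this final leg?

204°, 54.8 mi

Leg 1 (017°, 22 mi): east 22 sin 17° = 6.43, north 22 cos 17° = 21.04
Current position: (6.43, 21.04). Target: (-16, -29). Remaining: Δeast = -22.43, Δnorth = -50.04.
Bearing = atan2(-22.43, -50.04) mod 360° = 204.15°; distance = √((-22.43)² + (-50.04)²) = 54.837 mi.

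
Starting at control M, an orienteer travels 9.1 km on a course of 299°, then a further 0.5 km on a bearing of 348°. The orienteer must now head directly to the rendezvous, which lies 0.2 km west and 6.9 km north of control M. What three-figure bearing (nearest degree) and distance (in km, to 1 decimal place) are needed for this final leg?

076°, 8.1 km

Leg 1 (299°, 9.1 km): east 9.1 sin 299° = -7.96, north 9.1 cos 299° = 4.41
Leg 2 (348°, 0.5 km): east 0.5 sin 348° = -0.10, north 0.5 cos 348° = 0.49
Current position: (-8.06, 4.90). Target: (-0.2, 6.9). Remaining: Δeast = 7.86, Δnorth = 2.00.
Bearing = atan2(7.86, 2.00) mod 360° = 75.73°; distance = √((7.86)² + (2.00)²) = 8.113 km.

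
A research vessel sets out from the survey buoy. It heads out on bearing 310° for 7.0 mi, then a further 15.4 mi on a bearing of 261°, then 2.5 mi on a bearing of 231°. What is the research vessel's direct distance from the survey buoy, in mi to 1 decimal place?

22.5 mi

Leg 1 (310°, 7.0 mi): east 7.0 sin 310° = -5.36, north 7.0 cos 310° = 4.50
Leg 2 (261°, 15.4 mi): east 15.4 sin 261° = -15.21, north 15.4 cos 261° = -2.41
Leg 3 (231°, 2.5 mi): east 2.5 sin 231° = -1.94, north 2.5 cos 231° = -1.57
Net: -22.52 east, 0.52 north. Distance = √((-22.52)² + (0.52)²) = 22.522 mi.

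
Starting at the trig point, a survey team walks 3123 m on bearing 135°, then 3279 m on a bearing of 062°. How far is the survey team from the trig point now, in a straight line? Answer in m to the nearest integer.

Leg 1 (135°, 3123 m): east 3123 sin 135° = 2208.29, north 3123 cos 135° = -2208.29
Leg 2 (062°, 3279 m): east 3279 sin 62° = 2895.19, north 3279 cos 62° = 1539.40
Net: 5103.48 east, -668.90 north. Distance = √((5103.48)² + (-668.90)²) = 5147.128 m.

5147 m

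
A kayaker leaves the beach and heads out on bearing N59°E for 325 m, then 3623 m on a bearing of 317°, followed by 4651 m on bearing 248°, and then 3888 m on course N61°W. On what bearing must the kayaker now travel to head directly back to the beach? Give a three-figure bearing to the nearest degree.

Leg 1 (N59°E, 325 m): east 325 sin 59° = 278.58, north 325 cos 59° = 167.39
Leg 2 (317°, 3623 m): east 3623 sin 317° = -2470.88, north 3623 cos 317° = 2649.69
Leg 3 (248°, 4651 m): east 4651 sin 248° = -4312.33, north 4651 cos 248° = -1742.30
Leg 4 (N61°W, 3888 m): east 3888 sin 299° = -3400.52, north 3888 cos 299° = 1884.94
Net displacement: -9905.15 east, 2959.73 north. Direction back to start is (9905.15, -2959.73): bearing = atan2(9905.15, -2959.73) mod 360° = 106.64° ≈ 107°.

107°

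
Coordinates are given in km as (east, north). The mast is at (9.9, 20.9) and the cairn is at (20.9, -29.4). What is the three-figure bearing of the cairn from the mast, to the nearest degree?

Δeast = 20.9 − 9.9 = 11.00; Δnorth = -29.4 − 20.9 = -50.30.
Bearing = atan2(Δeast, Δnorth) mod 360° = 167.66° ≈ 168°.

168°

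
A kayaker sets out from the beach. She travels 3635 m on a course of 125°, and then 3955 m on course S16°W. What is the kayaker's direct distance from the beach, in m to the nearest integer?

Leg 1 (125°, 3635 m): east 3635 sin 125° = 2977.62, north 3635 cos 125° = -2084.95
Leg 2 (S16°W, 3955 m): east 3955 sin 196° = -1090.15, north 3955 cos 196° = -3801.79
Net: 1887.47 east, -5886.74 north. Distance = √((1887.47)² + (-5886.74)²) = 6181.930 m.

6182 m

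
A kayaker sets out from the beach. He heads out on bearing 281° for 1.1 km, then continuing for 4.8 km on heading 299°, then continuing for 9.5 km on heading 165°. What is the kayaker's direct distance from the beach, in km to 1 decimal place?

Leg 1 (281°, 1.1 km): east 1.1 sin 281° = -1.08, north 1.1 cos 281° = 0.21
Leg 2 (299°, 4.8 km): east 4.8 sin 299° = -4.20, north 4.8 cos 299° = 2.33
Leg 3 (165°, 9.5 km): east 9.5 sin 165° = 2.46, north 9.5 cos 165° = -9.18
Net: -2.82 east, -6.64 north. Distance = √((-2.82)² + (-6.64)²) = 7.213 km.

7.2 km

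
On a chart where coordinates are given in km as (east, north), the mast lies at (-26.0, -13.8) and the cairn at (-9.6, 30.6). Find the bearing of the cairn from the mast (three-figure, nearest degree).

020°

Δeast = -9.6 − -26.0 = 16.40; Δnorth = 30.6 − -13.8 = 44.40.
Bearing = atan2(Δeast, Δnorth) mod 360° = 20.27° ≈ 020°.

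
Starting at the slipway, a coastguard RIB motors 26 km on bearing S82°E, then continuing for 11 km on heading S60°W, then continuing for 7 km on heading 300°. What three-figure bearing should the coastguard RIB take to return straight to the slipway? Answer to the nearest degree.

299°

Leg 1 (S82°E, 26 km): east 26 sin 98° = 25.75, north 26 cos 98° = -3.62
Leg 2 (S60°W, 11 km): east 11 sin 240° = -9.53, north 11 cos 240° = -5.50
Leg 3 (300°, 7 km): east 7 sin 300° = -6.06, north 7 cos 300° = 3.50
Net displacement: 10.16 east, -5.62 north. Direction back to start is (-10.16, 5.62): bearing = atan2(-10.16, 5.62) mod 360° = 298.95° ≈ 299°.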